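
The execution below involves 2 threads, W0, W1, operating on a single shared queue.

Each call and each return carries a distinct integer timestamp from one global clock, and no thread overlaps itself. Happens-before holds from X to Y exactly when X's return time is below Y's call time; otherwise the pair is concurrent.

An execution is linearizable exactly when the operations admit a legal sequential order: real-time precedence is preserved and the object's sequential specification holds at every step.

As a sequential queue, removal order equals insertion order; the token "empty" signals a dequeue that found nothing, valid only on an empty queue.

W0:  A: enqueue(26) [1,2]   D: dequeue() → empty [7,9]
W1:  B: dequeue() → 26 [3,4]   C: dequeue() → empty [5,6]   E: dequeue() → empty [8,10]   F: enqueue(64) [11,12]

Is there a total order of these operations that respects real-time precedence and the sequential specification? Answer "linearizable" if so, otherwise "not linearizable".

linearizable

a witness: A, B, C, D, E, F
1. A enqueue(26), leaving queue <26>
2. B dequeue() → 26, leaving queue <>
3. C dequeue() → empty, leaving queue <>
4. D dequeue() → empty, leaving queue <>
5. E dequeue() → empty, leaving queue <>
6. F enqueue(64), leaving queue <64>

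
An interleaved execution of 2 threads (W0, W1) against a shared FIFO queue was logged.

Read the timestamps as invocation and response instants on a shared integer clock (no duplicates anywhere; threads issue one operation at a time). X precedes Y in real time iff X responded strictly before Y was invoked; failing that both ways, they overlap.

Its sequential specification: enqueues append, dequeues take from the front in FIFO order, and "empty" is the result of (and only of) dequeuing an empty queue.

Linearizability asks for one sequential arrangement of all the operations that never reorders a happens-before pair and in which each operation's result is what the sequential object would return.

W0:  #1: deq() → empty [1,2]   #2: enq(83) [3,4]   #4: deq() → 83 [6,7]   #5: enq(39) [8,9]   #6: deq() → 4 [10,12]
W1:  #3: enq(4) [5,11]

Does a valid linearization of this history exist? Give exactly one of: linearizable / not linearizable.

linearizable

one valid linearization: #1, #2, #3, #4, #5, #6
step 1: #1 deq() → empty — queue <>
step 2: #2 enq(83) — queue <83>
step 3: #3 enq(4) — queue <83,4>
step 4: #4 deq() → 83 — queue <4>
step 5: #5 enq(39) — queue <4,39>
step 6: #6 deq() → 4 — queue <39>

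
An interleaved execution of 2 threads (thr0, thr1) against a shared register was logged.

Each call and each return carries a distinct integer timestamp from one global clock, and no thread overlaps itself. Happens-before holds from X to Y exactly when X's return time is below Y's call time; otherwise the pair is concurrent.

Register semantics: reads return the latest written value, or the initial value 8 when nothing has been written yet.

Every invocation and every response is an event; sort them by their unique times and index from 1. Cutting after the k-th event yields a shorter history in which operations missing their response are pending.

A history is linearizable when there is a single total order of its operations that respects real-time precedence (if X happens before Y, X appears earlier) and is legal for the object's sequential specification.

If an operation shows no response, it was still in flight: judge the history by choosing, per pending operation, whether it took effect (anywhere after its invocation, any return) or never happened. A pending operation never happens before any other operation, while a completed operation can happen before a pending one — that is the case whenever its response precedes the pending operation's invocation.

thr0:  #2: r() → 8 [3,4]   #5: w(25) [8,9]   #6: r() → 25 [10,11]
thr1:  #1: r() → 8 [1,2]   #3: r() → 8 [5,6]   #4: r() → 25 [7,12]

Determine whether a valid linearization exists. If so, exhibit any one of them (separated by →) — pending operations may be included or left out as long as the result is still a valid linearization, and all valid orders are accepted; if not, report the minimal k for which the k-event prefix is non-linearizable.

1. #1 r() → 8, leaving value 8
2. #2 r() → 8, leaving value 8
3. #3 r() → 8, leaving value 8
4. #5 w(25), leaving value 25
5. #4 r() → 25, leaving value 25
6. #6 r() → 25, leaving value 25

linearizable — witness: #1 → #2 → #3 → #5 → #4 → #6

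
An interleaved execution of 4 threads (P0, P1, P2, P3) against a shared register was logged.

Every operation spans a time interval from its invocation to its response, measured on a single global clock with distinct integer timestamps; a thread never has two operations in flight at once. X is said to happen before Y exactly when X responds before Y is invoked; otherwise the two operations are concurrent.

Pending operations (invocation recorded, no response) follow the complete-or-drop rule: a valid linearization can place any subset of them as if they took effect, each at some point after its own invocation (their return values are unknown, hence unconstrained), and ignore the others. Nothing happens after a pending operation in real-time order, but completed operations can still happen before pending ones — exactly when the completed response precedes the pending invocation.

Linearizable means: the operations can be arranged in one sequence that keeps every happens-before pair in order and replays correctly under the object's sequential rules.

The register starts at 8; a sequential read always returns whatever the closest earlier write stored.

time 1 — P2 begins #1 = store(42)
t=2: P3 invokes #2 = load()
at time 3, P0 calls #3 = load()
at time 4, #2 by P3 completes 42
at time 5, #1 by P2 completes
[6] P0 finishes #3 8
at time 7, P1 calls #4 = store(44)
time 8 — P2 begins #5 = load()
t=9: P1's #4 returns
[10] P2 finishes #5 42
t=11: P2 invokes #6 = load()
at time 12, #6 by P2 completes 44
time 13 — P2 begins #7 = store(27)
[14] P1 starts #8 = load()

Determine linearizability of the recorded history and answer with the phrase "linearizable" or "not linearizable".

linearizable

witness order: #3, #1, #2, #5, #4, #6
step 1: #3 load() → 8 — value 8
step 2: #1 store(42) — value 42
step 3: #2 load() → 42 — value 42
step 4: #5 load() → 42 — value 42
step 5: #4 store(44) — value 44
step 6: #6 load() → 44 — value 44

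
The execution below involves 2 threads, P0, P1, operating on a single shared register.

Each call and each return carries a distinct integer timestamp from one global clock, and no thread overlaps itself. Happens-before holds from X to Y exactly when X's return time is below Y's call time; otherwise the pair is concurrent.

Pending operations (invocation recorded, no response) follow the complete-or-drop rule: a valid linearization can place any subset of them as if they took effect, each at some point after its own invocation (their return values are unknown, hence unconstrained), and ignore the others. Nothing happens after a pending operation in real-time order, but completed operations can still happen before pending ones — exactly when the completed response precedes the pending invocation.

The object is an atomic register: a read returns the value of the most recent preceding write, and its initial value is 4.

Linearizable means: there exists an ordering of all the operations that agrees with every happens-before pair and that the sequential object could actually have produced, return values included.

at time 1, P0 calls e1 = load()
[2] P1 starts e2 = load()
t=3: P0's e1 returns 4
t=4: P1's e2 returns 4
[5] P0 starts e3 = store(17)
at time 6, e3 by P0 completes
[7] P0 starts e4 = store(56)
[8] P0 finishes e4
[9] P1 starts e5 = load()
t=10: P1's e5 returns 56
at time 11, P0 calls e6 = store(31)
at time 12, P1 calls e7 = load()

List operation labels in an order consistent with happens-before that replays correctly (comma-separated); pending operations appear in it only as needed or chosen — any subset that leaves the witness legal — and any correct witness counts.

e1, e2, e3, e4, e5

after step 1 (e1 load() → 4): value 4
after step 2 (e2 load() → 4): value 4
after step 3 (e3 store(17)): value 17
after step 4 (e4 store(56)): value 56
after step 5 (e5 load() → 56): value 56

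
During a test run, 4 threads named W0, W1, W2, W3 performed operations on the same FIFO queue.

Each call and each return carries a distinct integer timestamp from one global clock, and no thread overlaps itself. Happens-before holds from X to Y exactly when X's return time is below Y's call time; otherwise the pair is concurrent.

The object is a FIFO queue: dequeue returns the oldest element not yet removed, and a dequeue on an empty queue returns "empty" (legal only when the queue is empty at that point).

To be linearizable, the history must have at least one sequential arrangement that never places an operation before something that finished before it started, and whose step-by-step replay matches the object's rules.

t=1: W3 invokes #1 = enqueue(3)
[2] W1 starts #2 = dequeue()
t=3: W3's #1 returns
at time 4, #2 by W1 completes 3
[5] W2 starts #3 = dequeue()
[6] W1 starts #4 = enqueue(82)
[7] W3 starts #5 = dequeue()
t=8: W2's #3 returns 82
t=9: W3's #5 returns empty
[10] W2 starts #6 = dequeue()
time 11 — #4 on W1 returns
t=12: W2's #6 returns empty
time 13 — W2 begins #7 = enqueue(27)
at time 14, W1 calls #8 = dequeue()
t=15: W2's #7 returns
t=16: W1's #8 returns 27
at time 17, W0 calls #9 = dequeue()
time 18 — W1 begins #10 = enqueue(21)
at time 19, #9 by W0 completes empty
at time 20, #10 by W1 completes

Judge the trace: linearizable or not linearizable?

witness order: #1, #2, #4, #3, #5, #6, #7, #8, #9, #10
1. #1 enqueue(3), leaving queue <3>
2. #2 dequeue() → 3, leaving queue <>
3. #4 enqueue(82), leaving queue <82>
4. #3 dequeue() → 82, leaving queue <>
5. #5 dequeue() → empty, leaving queue <>
6. #6 dequeue() → empty, leaving queue <>
7. #7 enqueue(27), leaving queue <27>
8. #8 dequeue() → 27, leaving queue <>
9. #9 dequeue() → empty, leaving queue <>
10. #10 enqueue(21), leaving queue <21>

linearizable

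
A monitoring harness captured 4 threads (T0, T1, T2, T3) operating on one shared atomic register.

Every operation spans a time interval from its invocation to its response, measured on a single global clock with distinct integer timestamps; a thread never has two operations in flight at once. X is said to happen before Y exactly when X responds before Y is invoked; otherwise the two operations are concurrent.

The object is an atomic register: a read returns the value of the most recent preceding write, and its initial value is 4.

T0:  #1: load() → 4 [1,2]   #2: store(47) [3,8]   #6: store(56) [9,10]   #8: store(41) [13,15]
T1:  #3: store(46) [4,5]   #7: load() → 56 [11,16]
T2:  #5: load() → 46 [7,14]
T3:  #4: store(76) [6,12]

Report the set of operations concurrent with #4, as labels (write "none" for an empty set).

#4 runs from 6 to 12; window-overlapping ops are concurrent
#1 [1,2]: before
#2 [3,8]: concurrent
#3 [4,5]: before
#5 [7,14]: concurrent
#6 [9,10]: concurrent
#7 [11,16]: concurrent
#8 [13,15]: after

#2, #5, #6, #7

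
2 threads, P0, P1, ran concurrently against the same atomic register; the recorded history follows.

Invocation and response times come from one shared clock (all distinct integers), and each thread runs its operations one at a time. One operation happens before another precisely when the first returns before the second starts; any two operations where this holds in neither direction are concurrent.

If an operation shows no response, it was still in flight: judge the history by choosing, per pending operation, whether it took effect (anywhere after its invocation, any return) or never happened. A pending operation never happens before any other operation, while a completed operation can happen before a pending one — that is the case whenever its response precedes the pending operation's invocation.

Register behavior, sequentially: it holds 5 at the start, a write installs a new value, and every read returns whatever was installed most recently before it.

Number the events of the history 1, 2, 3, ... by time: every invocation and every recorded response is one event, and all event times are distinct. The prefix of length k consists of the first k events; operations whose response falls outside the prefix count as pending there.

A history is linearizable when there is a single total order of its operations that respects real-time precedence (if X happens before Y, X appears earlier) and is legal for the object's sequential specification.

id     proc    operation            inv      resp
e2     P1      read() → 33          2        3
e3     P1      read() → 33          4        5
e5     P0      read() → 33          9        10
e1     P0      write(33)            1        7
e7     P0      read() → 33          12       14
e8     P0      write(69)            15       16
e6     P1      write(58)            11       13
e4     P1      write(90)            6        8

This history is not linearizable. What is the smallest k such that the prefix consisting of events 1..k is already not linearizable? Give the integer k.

10

events 1..9 are still linearizable — one witness is e1, e2, e3, e4:
1. e1 write(33), leaving value 33
2. e2 read() → 33, leaving value 33
3. e3 read() → 33, leaving value 33
4. e4 write(90), leaving value 90
include event 10 — e5 responding at 10 — and every candidate order breaks
one such order, e1, e2, e3, e4, e5, breaks at step 5 where e5 read() → 33 is illegal
one such order, e2, e1, e3, e4, e5, breaks at step 1 where e2 read() → 33 is illegal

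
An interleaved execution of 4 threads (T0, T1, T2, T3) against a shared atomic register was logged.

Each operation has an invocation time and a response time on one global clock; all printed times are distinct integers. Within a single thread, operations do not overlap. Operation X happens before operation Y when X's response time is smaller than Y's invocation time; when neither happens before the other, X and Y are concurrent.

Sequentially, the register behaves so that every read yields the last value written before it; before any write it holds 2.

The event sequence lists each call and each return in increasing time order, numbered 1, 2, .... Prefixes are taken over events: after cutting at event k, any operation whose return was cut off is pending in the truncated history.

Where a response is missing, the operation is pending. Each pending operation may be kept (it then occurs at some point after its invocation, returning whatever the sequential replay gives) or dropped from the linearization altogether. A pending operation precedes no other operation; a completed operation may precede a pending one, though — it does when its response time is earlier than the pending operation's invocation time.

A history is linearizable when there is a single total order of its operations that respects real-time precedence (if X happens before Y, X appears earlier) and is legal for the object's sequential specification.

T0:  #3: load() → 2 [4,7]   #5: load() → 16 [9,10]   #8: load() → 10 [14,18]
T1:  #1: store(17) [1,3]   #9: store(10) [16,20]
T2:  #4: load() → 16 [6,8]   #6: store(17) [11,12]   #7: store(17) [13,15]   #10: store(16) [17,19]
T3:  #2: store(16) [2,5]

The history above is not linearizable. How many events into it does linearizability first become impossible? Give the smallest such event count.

7

one valid order for events 1..6 is #1, #2:
1. #1 store(17), leaving value 17
2. #2 store(16), leaving value 16
once event 7 joins (#3's response, time 7), exhaustive search finds no witness
include/drop combinations of the 1 pending operation (#4) were all tried; none helps
take #1, #2, #3 (pending dropped): step 3 already fails, because #3 load() → 2 cannot occur there
take #1, #3, #2 (pending dropped): step 2 already fails, because #3 load() → 2 cannot occur there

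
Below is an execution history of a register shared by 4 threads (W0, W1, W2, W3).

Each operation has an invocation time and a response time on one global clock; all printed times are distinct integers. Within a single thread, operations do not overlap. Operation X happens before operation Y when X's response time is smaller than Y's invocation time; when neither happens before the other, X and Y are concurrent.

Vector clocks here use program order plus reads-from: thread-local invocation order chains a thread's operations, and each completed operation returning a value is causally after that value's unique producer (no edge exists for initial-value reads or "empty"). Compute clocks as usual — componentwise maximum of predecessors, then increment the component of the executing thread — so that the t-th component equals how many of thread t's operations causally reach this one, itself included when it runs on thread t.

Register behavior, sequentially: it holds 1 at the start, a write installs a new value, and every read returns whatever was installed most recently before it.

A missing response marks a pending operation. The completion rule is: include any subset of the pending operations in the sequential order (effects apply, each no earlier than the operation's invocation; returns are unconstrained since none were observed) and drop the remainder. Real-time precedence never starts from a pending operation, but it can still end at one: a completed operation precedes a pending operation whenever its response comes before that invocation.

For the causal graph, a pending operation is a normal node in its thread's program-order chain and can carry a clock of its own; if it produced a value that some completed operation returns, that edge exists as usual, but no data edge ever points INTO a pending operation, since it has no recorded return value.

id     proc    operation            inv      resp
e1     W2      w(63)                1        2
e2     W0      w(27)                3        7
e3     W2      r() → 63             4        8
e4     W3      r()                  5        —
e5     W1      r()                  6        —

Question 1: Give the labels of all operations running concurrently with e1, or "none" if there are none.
Answer: none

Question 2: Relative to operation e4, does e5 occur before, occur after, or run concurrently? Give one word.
Answer: concurrent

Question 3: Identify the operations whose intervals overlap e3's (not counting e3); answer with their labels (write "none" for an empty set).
Answer: e2, e4, e5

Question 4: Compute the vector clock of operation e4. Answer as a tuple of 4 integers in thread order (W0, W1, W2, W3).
Answer: (0, 0, 0, 1)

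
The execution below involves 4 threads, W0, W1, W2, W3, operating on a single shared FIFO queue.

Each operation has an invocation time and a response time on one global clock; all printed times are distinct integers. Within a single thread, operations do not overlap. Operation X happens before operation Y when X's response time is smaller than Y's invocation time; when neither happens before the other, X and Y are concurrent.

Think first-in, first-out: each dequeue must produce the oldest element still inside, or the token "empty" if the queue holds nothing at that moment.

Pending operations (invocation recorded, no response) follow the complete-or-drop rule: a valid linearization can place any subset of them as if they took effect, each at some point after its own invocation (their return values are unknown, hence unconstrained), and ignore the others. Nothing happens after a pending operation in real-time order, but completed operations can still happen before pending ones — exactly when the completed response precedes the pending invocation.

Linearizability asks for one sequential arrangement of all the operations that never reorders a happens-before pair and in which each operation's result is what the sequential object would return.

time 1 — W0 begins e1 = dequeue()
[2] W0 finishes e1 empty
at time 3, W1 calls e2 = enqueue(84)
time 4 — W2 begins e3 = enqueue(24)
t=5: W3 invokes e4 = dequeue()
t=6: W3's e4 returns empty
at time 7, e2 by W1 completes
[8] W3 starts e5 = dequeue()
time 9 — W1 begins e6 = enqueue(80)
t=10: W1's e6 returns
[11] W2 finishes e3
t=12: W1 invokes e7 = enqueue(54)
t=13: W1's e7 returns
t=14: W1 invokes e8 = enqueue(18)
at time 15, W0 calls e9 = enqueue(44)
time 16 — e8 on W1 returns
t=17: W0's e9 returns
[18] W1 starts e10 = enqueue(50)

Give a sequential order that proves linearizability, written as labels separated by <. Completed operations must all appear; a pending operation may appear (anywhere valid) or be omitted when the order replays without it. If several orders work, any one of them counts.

step 1: e1 dequeue() → empty — queue <>
step 2: e4 dequeue() → empty — queue <>
step 3: e2 enqueue(84) — queue <84>
step 4: e3 enqueue(24) — queue <84,24>
step 5: e5 dequeue() (pending, included) — queue <24>
step 6: e6 enqueue(80) — queue <24,80>
step 7: e7 enqueue(54) — queue <24,80,54>
step 8: e8 enqueue(18) — queue <24,80,54,18>
step 9: e9 enqueue(44) — queue <24,80,54,18,44>

e1 < e4 < e2 < e3 < e5 < e6 < e7 < e8 < e9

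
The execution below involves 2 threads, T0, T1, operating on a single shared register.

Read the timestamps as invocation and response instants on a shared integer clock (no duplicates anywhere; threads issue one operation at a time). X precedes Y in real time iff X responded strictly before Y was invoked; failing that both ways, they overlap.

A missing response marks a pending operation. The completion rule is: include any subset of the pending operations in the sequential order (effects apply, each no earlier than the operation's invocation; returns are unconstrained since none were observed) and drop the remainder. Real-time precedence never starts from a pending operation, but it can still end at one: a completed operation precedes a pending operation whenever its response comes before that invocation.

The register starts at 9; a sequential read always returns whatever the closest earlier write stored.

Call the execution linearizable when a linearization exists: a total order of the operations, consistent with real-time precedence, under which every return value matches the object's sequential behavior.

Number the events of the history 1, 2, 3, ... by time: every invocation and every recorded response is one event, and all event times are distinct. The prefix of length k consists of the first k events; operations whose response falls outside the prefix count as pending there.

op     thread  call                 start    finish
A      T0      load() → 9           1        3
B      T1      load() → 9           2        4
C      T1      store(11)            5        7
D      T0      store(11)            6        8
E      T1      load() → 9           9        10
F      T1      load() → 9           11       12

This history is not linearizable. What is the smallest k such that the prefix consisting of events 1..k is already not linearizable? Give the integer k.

10

one valid order for events 1..9 is A, B, C, D:
1. A load() → 9, leaving value 9
2. B load() → 9, leaving value 9
3. C store(11), leaving value 11
4. D store(11), leaving value 11
at event 10 (E's time-10 response) nothing linearizes any more
sample order A, B, C, D, E stalls at step 5 — E load() → 9 has no legal effect
sample order A, B, D, C, E stalls at step 5 — E load() → 9 has no legal effect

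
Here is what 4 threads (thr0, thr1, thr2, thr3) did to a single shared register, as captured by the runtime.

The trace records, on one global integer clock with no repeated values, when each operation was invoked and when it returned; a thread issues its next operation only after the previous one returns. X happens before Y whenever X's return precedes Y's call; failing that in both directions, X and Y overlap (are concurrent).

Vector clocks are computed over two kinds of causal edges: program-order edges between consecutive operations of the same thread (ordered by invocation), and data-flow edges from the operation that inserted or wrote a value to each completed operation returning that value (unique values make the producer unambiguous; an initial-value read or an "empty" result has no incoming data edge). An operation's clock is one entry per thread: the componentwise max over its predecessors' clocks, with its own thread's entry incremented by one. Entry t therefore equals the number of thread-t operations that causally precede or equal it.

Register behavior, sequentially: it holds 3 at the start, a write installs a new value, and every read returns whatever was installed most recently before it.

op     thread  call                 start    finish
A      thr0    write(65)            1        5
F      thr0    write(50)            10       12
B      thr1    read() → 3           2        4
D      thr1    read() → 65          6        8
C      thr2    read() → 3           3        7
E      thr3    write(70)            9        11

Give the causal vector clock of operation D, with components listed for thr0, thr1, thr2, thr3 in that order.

E (invocation 9): nothing precedes it; thr3's component alone gives (0, 0, 0, 1)
C (invocation 3): nothing precedes it; thr2's component alone gives (0, 0, 1, 0)
B (invocation 2): nothing precedes it; thr1's component alone gives (0, 1, 0, 0)
A (invocation 1): nothing precedes it; thr0's component alone gives (1, 0, 0, 0)
F, invoked 10, takes VC(A)=(1, 0, 0, 0) under max, adds 1 for thr0 → (2, 0, 0, 0)
D, invoked 6, takes VC(A)=(1, 0, 0, 0), VC(B)=(0, 1, 0, 0) under max, adds 1 for thr1 → (1, 2, 0, 0)
target: VC(D) = (1, 2, 0, 0)

(1, 2, 0, 0)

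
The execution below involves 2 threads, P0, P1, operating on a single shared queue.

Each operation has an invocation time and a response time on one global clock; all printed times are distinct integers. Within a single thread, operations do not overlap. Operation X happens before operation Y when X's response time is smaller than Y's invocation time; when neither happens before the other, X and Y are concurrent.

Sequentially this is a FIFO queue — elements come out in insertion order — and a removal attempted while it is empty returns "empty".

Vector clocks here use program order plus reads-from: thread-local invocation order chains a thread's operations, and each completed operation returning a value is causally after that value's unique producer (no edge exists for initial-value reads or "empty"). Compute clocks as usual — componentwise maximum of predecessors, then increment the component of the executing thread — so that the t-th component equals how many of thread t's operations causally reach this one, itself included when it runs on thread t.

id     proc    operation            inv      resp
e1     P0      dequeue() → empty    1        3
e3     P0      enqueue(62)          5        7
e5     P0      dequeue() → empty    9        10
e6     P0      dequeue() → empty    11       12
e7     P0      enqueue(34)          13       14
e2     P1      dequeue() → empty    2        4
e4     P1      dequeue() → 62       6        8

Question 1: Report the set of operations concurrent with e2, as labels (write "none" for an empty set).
e1

concurrent with e2 ([2,4]): every op whose interval crosses 2..4
e1 [1,3]: concurrent
e3 [5,7]: after
e4 [6,8]: after
e5 [9,10]: after
e6 [11,12]: after
e7 [13,14]: after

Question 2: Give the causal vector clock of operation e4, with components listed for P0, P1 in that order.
(2, 2)

root op e2, invoked 2: fresh clock plus P1's own tick → (0, 1)
root op e1, invoked 1: fresh clock plus P0's own tick → (1, 0)
e3 (invocation 5): componentwise max over VC(e1)=(1, 0), +1 at P0, giving (2, 0)
e5 (invocation 9): componentwise max over VC(e3)=(2, 0), +1 at P0, giving (3, 0)
e4 (invocation 6): componentwise max over VC(e2)=(0, 1), VC(e3)=(2, 0), +1 at P1, giving (2, 2)
e6 (invocation 11): componentwise max over VC(e5)=(3, 0), +1 at P0, giving (4, 0)
e7 (invocation 13): componentwise max over VC(e6)=(4, 0), +1 at P0, giving (5, 0)
target: VC(e4) = (2, 2)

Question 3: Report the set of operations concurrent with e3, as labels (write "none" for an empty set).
e4

e3 runs from 5 to 7; window-overlapping ops are concurrent
e1 [1,3]: before
e2 [2,4]: before
e4 [6,8]: concurrent
e5 [9,10]: after
e6 [11,12]: after
e7 [13,14]: after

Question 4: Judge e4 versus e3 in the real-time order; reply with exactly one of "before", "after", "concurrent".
concurrent

e4 spans [6,8], e3 spans [5,7]
the intervals overlap in both directions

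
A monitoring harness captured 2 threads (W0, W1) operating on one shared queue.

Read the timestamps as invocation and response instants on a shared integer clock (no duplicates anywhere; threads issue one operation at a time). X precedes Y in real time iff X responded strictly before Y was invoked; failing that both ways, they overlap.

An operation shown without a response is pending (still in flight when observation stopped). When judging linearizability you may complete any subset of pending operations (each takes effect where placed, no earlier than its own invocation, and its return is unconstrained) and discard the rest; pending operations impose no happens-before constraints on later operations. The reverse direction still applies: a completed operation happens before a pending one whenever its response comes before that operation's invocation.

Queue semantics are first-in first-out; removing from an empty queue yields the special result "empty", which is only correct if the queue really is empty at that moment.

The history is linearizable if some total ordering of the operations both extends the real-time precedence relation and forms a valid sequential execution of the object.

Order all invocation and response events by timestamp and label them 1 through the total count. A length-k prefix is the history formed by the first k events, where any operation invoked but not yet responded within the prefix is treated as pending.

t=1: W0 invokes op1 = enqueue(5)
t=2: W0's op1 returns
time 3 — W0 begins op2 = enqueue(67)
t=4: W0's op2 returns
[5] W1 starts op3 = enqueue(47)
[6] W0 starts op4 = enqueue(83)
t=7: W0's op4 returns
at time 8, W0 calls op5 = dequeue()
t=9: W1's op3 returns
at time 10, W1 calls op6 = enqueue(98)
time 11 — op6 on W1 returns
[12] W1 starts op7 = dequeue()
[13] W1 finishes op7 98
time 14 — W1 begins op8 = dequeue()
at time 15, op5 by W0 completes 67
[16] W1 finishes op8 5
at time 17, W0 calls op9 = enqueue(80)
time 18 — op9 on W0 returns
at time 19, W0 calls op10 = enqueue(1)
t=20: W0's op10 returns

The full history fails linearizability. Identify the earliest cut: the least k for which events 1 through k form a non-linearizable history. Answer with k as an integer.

one valid order for events 1..12 is op1, op2, op3, op4, op5, op6:
step 1: op1 enqueue(5) — queue <5>
step 2: op2 enqueue(67) — queue <5,67>
step 3: op3 enqueue(47) — queue <5,67,47>
step 4: op4 enqueue(83) — queue <5,67,47,83>
step 5: op5 dequeue() (pending, included) — queue <67,47,83>
step 6: op6 enqueue(98) — queue <67,47,83,98>
include event 13 — op7 responding at 13 — and every candidate order breaks
include/drop combinations of the 1 pending operation (op5) were all tried; none helps
for example op1, op2, op3, op4, op6, op7 (pending dropped) fails at step 6: op7 dequeue() → 98 is not legal there
for example op1, op2, op4, op3, op6, op7 (pending dropped) fails at step 6: op7 dequeue() → 98 is not legal there

13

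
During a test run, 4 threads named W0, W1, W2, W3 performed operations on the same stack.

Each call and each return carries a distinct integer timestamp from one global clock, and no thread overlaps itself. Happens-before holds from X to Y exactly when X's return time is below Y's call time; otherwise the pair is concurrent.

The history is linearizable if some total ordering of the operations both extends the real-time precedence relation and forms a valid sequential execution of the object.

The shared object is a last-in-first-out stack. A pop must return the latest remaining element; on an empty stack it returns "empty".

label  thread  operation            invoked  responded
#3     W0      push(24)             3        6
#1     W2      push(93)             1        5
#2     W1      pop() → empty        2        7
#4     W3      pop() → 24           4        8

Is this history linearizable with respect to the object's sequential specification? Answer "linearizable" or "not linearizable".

linearizable

one valid linearization: #2, #1, #3, #4
step 1: #2 pop() → empty — stack <>
step 2: #1 push(93) — stack <93>
step 3: #3 push(24) — stack <93,24>
step 4: #4 pop() → 24 — stack <93>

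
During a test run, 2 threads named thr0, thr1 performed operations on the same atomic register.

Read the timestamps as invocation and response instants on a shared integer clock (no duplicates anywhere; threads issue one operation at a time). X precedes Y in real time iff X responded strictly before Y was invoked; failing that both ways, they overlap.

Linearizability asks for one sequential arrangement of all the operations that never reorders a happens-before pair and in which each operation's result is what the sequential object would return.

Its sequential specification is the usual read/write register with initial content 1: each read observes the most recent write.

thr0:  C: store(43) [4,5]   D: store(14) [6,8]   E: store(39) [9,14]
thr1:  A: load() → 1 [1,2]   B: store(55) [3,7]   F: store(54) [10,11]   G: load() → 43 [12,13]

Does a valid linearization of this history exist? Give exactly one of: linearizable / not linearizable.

the violation lands at event 13, G's response at time 13: events 1..12 linearize, events 1..13 do not
3 orders of the 6 completed atomic register ops respect real time; none is legal
including or dropping the 1 pending operation (E) in any combination fails
e.g. A, B, C, D, F, G (pending dropped): illegal at step 6, since G load() → 43 cannot apply there
e.g. A, C, B, D, F, G (pending dropped): illegal at step 6, since G load() → 43 cannot apply there

not linearizable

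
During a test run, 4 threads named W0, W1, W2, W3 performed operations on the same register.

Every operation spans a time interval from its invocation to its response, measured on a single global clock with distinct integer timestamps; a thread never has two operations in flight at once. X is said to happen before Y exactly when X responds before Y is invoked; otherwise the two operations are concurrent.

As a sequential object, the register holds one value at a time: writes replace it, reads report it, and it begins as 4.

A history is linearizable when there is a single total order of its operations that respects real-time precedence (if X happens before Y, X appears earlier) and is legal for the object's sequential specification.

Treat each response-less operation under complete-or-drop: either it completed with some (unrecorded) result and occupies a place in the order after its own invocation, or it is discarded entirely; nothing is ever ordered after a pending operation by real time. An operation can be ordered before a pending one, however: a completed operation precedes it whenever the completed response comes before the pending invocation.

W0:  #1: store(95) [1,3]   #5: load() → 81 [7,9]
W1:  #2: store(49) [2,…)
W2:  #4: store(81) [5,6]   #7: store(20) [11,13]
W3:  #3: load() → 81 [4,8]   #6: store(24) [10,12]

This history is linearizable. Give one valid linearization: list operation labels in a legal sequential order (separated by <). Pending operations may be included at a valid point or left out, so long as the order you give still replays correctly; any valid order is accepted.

step 1: #1 store(95) — value 95
step 2: #2 store(49) (pending, included) — value 49
step 3: #4 store(81) — value 81
step 4: #3 load() → 81 — value 81
step 5: #5 load() → 81 — value 81
step 6: #6 store(24) — value 24
step 7: #7 store(20) — value 20

#1 < #2 < #4 < #3 < #5 < #6 < #7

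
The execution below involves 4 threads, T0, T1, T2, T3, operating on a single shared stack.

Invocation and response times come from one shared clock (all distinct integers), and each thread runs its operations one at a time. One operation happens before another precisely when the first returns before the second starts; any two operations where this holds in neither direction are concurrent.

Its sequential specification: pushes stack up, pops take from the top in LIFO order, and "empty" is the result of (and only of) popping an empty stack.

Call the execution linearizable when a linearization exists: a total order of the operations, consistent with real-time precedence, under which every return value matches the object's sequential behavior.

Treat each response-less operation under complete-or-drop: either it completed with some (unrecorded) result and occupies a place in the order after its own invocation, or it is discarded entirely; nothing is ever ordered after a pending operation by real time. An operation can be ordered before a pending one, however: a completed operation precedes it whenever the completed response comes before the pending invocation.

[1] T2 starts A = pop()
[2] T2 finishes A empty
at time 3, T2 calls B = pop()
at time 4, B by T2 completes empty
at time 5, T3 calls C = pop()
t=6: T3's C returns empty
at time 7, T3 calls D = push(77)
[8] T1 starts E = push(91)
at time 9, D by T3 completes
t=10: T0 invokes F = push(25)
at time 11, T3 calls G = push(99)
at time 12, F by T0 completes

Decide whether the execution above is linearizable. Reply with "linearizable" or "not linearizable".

a witness: A, B, C, D, E, F
after step 1 (A pop() → empty): stack <>
after step 2 (B pop() → empty): stack <>
after step 3 (C pop() → empty): stack <>
after step 4 (D push(77)): stack <77>
after step 5 (E push(91) (pending, included)): stack <77,91>
after step 6 (F push(25)): stack <77,91,25>

linearizable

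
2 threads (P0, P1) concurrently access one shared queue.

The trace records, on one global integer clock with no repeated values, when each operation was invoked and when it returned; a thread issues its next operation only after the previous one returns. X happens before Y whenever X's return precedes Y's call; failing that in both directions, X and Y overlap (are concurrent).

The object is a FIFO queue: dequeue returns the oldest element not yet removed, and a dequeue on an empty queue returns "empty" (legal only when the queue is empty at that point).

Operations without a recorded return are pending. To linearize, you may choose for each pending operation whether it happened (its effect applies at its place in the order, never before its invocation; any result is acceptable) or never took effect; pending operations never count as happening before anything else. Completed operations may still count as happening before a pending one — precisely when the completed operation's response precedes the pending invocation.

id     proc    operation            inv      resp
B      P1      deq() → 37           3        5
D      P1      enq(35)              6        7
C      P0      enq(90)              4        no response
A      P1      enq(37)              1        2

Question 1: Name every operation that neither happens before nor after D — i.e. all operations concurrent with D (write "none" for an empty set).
C

D spans [6,7]: anything still running between times 6 and 7 counts as concurrent
A [1,2]: before
B [3,5]: before
C [4,…): concurrent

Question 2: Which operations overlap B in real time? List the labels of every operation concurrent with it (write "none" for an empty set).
C

overlap test against B [3,5]: concurrent iff the interval meets 3..5
A [1,2]: before
C [4,…): concurrent
D [6,7]: after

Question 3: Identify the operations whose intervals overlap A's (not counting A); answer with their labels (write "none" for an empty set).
none

A runs from 1 to 2; window-overlapping ops are concurrent
B [3,5]: after
C [4,…): after
D [6,7]: after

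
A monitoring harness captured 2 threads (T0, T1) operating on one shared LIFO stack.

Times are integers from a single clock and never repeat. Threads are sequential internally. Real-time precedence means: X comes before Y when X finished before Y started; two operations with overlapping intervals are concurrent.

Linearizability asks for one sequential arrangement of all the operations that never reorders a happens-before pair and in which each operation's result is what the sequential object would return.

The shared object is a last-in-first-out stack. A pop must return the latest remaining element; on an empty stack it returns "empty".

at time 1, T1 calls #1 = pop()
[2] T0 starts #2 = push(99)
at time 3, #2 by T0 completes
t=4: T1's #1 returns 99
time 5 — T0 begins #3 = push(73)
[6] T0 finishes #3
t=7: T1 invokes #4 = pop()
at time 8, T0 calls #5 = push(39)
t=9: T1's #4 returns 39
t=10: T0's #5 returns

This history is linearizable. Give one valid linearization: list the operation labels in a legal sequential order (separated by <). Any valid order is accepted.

#2 < #1 < #3 < #5 < #4

step 1: #2 push(99) — stack <99>
step 2: #1 pop() → 99 — stack <>
step 3: #3 push(73) — stack <73>
step 4: #5 push(39) — stack <73,39>
step 5: #4 pop() → 39 — stack <73>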